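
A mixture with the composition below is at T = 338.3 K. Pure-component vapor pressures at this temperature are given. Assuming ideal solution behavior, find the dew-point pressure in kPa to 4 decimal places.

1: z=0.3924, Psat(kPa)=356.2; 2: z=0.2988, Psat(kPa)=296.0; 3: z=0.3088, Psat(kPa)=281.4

At the dew point ψ → 1, so Σzᵢ/Kᵢ = 1 with Kᵢ = Pᵢˢᵃᵗ/P ⇒ 1/P = Σzᵢ/Pᵢˢᵃᵗ.
1/P = 0.3924/356.2 + 0.2988/296.0 + 0.3088/281.4 = 0.0032085 ⇒ P = 311.6762 kPa

Pdew = 311.6762 kPa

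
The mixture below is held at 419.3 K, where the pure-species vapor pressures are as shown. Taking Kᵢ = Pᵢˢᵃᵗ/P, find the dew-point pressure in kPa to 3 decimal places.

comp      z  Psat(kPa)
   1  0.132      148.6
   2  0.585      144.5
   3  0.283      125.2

At the dew point ψ → 1, so Σzᵢ/Kᵢ = 1 with Kᵢ = Pᵢˢᵃᵗ/P ⇒ 1/P = Σzᵢ/Pᵢˢᵃᵗ.
1/P = 0.132/148.6 + 0.585/144.5 + 0.283/125.2 = 0.007197 ⇒ P = 138.945 kPa

Pdew = 138.945 kPa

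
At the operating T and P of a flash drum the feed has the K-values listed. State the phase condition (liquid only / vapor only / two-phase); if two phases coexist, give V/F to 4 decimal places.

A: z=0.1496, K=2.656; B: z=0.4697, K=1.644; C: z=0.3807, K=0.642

ΣzᵢKᵢ = 1.4139; Σzᵢ/Kᵢ = 0.9350.
Since Σzᵢ/Kᵢ < 1 the mixture is above its dew point — single vapor phase.

vapor only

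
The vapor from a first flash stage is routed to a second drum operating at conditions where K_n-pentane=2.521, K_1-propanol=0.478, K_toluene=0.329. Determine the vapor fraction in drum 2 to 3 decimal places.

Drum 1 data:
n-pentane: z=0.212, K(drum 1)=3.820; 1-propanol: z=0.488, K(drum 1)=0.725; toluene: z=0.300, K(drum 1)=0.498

V/F (drum 2) = 0.398

Drum 1:
Iterate (Newton) starting at ψ₁ = 0.4:
  ψ₁ = 0.400: g = -0.0583, g' = -0.537 → ψ₁ = 0.292
  ψ₁ = 0.292: g = 0.0058, g' = -0.655 → ψ₁ = 0.300
Converged at ψ₁ = 0.300.
Drum-1 compositions:
  n-pentane: x = 0.115, y = 0.438
  1-propanol: x = 0.532, y = 0.386
  toluene: x = 0.353, y = 0.176
Drum-2 feed = drum-1 vapor: z₂ = (0.4384, 0.3857, 0.1759).
Drum 2:
Newton iteration, ψ₂⁰ = 0.5:
  ψ₂ = 0.500: g = -0.0713, g' = -0.699 → ψ₂ = 0.398
Converged at ψ₂ = 0.398.
  n-pentane: x = 0.273, y = 0.688
  1-propanol: x = 0.487, y = 0.233
  toluene: x = 0.240, y = 0.079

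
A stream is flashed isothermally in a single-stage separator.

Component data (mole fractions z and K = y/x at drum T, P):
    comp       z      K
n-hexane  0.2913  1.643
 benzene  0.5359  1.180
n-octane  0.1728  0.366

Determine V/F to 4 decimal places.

V/F = 0.7577

Rachford–Rice: g(V/F) = Σ zᵢ(Kᵢ−1)/(1+V/F(Kᵢ−1)) = 0.
g(0) = ΣzᵢKᵢ − 1 = 0.1742 and g(1) = 1 − Σzᵢ/Kᵢ = -0.1036, so a root lies in (0, 1).
Iterate (Newton) starting at V/F = 0.38:
  V/F = 0.3800: g = 0.09649, g' = -0.2135 → V/F = 0.8318
  V/F = 0.8318: g = -0.02588, g' = -0.3752 → V/F = 0.7629
  V/F = 0.7629: g = -0.00170, g' = -0.3282 → V/F = 0.7577
Converged at V/F = 0.7577.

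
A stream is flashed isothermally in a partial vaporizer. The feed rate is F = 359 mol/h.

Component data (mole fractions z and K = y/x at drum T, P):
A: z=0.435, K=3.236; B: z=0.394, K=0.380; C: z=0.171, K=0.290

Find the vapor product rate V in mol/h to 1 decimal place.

Material balance + equilibrium reduce to Σ zᵢ(Kᵢ−1)/(1+ψ(Kᵢ−1)) = 0.
Check two-phase: ΣzᵢKᵢ = 1.607 > 1 and Σzᵢ/Kᵢ = 1.761 > 1, so g(0) = 0.607 > 0 and g(1) = -0.761 < 0.
Newton–Raphson from ψ = 0.43:
  ψ = 0.430: g = -0.0120, g' = -1.025 → ψ = 0.418
Converged at ψ = 0.418.
Then V = ψ·F = 0.4184·359 = 150.2 mol/h and L = F − V = 208.8 mol/h.

V = 150.2 mol/h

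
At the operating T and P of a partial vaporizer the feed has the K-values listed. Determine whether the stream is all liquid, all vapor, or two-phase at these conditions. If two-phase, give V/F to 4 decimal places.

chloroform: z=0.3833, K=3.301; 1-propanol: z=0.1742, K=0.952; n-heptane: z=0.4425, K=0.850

all vapor

ΣzᵢKᵢ = 1.8072; Σzᵢ/Kᵢ = 0.8197.
Since Σzᵢ/Kᵢ < 1 the mixture is above its dew point — single vapor phase.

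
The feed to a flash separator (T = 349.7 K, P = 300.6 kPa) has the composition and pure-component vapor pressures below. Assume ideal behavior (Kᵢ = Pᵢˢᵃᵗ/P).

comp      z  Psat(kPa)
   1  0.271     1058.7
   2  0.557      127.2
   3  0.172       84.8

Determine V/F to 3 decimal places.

Raoult's law: Kᵢ = Pᵢˢᵃᵗ/P = Pᵢˢᵃᵗ/300.6.
  K_1 = 1058.7/300.6 = 3.52196, K_2 = 127.2/300.6 = 0.42315, K_3 = 84.8/300.6 = 0.28210
Material balance + equilibrium reduce to Σ zᵢ(Kᵢ−1)/(1+V/F(Kᵢ−1)) = 0.
g(0) = ΣzᵢKᵢ − 1 = 0.239 and g(1) = 1 − Σzᵢ/Kᵢ = -1.003, so a root lies in (0, 1).
Iterate (Newton) starting at V/F = 0.5:
  V/F = 0.500: g = -0.3419, g' = -0.919 → V/F = 0.128
  V/F = 0.128: g = 0.0338, g' = -1.309 → V/F = 0.154
  V/F = 0.154: g = 0.0010, g' = -1.230 → V/F = 0.155
Converged at V/F = 0.155.

V/F = 0.155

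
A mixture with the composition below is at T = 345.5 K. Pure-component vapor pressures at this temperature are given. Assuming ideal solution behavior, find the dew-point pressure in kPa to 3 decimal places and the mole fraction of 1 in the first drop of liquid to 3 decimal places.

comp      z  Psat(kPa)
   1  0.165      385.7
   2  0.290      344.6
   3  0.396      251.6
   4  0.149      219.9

At the dew point ψ → 1, so Σzᵢ/Kᵢ = 1 with Kᵢ = Pᵢˢᵃᵗ/P ⇒ 1/P = Σzᵢ/Pᵢˢᵃᵗ.
1/P = 0.165/385.7 + 0.290/344.6 + 0.396/251.6 + 0.149/219.9 = 0.003521 ⇒ P = 284.022 kPa
xᵢ = zᵢP/Pᵢˢᵃᵗ ⇒ x_1 = 0.165·284.022/385.7 = 0.122

Pdew = 284.022 kPa, x_1 = 0.122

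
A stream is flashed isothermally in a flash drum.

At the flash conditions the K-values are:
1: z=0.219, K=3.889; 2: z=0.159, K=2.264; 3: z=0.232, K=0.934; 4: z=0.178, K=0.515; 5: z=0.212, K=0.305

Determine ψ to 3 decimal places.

Material balance + equilibrium reduce to Σ zᵢ(Kᵢ−1)/(1+ψ(Kᵢ−1)) = 0.
g(0) = ΣzᵢKᵢ − 1 = 0.585 and g(1) = 1 − Σzᵢ/Kᵢ = -0.416, so a root lies in (0, 1).
Iterate (Newton) starting at ψ = 0.5:
  ψ = 0.500: g = 0.0264, g' = -0.716 → ψ = 0.537
Converged at ψ = 0.537.

ψ = 0.537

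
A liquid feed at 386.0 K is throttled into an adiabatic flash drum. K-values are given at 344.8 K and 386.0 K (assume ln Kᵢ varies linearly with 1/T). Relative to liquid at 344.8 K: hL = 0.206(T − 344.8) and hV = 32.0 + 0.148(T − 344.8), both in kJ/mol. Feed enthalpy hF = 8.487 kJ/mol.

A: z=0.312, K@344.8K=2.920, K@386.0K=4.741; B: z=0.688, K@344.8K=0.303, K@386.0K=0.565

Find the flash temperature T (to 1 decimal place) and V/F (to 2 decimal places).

T = 355.8 K, V/F = 0.20

Adiabatic flash: solve Rachford–Rice at each trial T, then check hF = ψ·hV(T) + (1−ψ)·hL(T).
  T = 344.8 K: K = (2.920, 0.303), RR gives ψ = 0.089, H_out = 2.858 kJ/mol
  T = 386.0 K: K = (4.741, 0.565), RR gives ψ = 0.533, H_out = 24.279 kJ/mol
  T = 365.4 K: K = (3.772, 0.421), RR gives ψ = 0.291, H_out = 13.200 kJ/mol
  T = 355.1 K: K = (3.331, 0.359), RR gives ψ = 0.192, H_out = 8.136 kJ/mol
  T = 360.2 K: K = (3.546, 0.389), RR gives ψ = 0.240, H_out = 10.647 kJ/mol
  T = 357.6 K: K = (3.435, 0.373), RR gives ψ = 0.215, H_out = 9.371 kJ/mol
  T = 356.4 K: K = (3.385, 0.366), RR gives ψ = 0.204, H_out = 8.779 kJ/mol
Linear interpolation between T = 355.1 (H_out = 8.136) and T = 356.4 (H_out = 8.779) on hF = 8.487 gives T ≈ 355.8 K, at which ψ = 0.20.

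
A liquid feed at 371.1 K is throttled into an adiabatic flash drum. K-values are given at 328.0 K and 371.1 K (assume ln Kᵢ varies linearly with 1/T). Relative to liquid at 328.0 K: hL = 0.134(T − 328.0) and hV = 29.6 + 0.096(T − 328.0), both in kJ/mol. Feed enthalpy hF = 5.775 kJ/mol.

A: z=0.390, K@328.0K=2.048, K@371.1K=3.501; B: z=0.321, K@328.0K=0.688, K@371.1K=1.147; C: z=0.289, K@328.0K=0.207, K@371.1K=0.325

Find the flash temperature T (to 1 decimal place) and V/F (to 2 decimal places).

Adiabatic flash: solve Rachford–Rice at each trial T, then check hF = ψ·hV(T) + (1−ψ)·hL(T).
  T = 328.0 K: K = (2.048, 0.688, 0.207), RR gives ψ = 0.130, H_out = 3.838 kJ/mol
  T = 371.1 K: K = (3.501, 1.147, 0.325), RR gives ψ = 0.734, H_out = 26.297 kJ/mol
  T = 349.6 K: K = (2.724, 0.903, 0.263), RR gives ψ = 0.488, H_out = 16.936 kJ/mol
  T = 338.8 K: K = (2.373, 0.792, 0.234), RR gives ψ = 0.331, H_out = 11.102 kJ/mol
  T = 333.4 K: K = (2.207, 0.739, 0.220), RR gives ψ = 0.237, H_out = 7.705 kJ/mol
  T = 330.7 K: K = (2.127, 0.713, 0.214), RR gives ψ = 0.186, H_out = 5.840 kJ/mol
  T = 329.4 K: K = (2.089, 0.701, 0.210), RR gives ψ = 0.159, H_out = 4.895 kJ/mol
Linear interpolation between T = 329.4 (H_out = 4.895) and T = 330.7 (H_out = 5.840) on hF = 5.775 gives T ≈ 330.6 K, at which ψ = 0.18.

T = 330.6 K, V/F = 0.18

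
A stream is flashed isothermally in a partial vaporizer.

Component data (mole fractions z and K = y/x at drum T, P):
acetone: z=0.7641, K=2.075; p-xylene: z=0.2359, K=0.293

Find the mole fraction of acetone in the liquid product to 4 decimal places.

Material balance + equilibrium reduce to Σ zᵢ(Kᵢ−1)/(1+β(Kᵢ−1)) = 0.
g(0) = ΣzᵢKᵢ − 1 = 0.6546 and g(1) = 1 − Σzᵢ/Kᵢ = -0.1734, so a root lies in (0, 1).
Newton iteration, β⁰ = 0.5:
  β = 0.5000: g = 0.27627, g' = -0.6557 → β = 0.9214
  β = 0.9214: g = -0.06577, g' = -1.1932 → β = 0.8662
  β = 0.8662: g = -0.00500, g' = -1.0218 → β = 0.8614
  β = 0.8614: g = -0.00003, g' = -1.0092 → β = 0.8613
Converged at β = 0.8613.
Compositions from xᵢ = zᵢ/(1+β(Kᵢ−1)), yᵢ = Kᵢxᵢ:
  acetone: x = 0.3967, y = 0.8232
  p-xylene: x = 0.6033, y = 0.1768

x_acetone = 0.3967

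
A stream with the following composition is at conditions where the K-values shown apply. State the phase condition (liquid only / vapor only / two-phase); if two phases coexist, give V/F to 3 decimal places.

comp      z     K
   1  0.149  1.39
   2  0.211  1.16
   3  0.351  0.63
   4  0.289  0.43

liquid only

ΣzᵢKᵢ = 0.797; Σzᵢ/Kᵢ = 1.518.
Since ΣzᵢKᵢ < 1 the mixture is below its bubble point — single liquid phase.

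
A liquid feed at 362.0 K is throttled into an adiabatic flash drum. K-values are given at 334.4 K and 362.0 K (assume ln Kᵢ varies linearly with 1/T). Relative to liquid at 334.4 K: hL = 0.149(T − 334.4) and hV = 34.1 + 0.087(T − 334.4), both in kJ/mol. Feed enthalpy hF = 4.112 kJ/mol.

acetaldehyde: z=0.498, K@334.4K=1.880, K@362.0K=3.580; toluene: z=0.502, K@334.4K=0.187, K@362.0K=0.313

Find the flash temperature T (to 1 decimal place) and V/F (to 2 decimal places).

Adiabatic flash: solve Rachford–Rice at each trial T, then check hF = ψ·hV(T) + (1−ψ)·hL(T).
  T = 334.4 K: K = (1.880, 0.187), RR gives ψ = 0.042, H_out = 1.435 kJ/mol
  T = 362.0 K: K = (3.580, 0.313), RR gives ψ = 0.530, H_out = 21.289 kJ/mol
  T = 348.2 K: K = (2.628, 0.244), RR gives ψ = 0.351, H_out = 13.714 kJ/mol
  T = 341.3 K: K = (2.230, 0.214), RR gives ψ = 0.226, H_out = 8.631 kJ/mol
  T = 337.9 K: K = (2.052, 0.201), RR gives ψ = 0.146, H_out = 5.459 kJ/mol
  T = 336.1 K: K = (1.962, 0.194), RR gives ψ = 0.096, H_out = 3.506 kJ/mol
  T = 337.0 K: K = (2.007, 0.197), RR gives ψ = 0.121, H_out = 4.510 kJ/mol
Linear interpolation between T = 336.1 (H_out = 3.506) and T = 337.0 (H_out = 4.510) on hF = 4.112 gives T ≈ 336.6 K, at which ψ = 0.11.

T = 336.6 K, V/F = 0.11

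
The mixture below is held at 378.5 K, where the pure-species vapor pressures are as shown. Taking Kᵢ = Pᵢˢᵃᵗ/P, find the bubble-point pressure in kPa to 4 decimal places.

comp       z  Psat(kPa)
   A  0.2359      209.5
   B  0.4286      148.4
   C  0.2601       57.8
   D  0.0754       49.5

Pbub = 131.7914 kPa

At the bubble point ψ → 0, so ΣzᵢKᵢ = 1 with Kᵢ = Pᵢˢᵃᵗ/P ⇒ P = ΣzᵢPᵢˢᵃᵗ.
P = 0.2359·209.5 + 0.4286·148.4 + 0.2601·57.8 + 0.0754·49.5 = 131.7914 kPa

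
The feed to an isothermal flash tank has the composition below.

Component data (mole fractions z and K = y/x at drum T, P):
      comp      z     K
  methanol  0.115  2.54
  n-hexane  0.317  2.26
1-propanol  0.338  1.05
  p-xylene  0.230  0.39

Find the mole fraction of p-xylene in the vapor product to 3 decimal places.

y_p-xylene = 0.184

Let ψ = V/F and solve Σ zᵢ(Kᵢ−1)/(1+ψ(Kᵢ−1)) = 0.
Check two-phase: ΣzᵢKᵢ = 1.453 > 1 and Σzᵢ/Kᵢ = 1.097 > 1, so g(0) = 0.453 > 0 and g(1) = -0.097 < 0.
Newton iteration, ψ⁰ = 0.5:
  ψ = 0.500: g = 0.1597, g' = -0.454 → ψ = 0.851
  ψ = 0.851: g = -0.0064, g' = -0.539 → ψ = 0.840
Converged at ψ = 0.840.
Compositions from xᵢ = zᵢ/(1+ψ(Kᵢ−1)), yᵢ = Kᵢxᵢ:
  methanol: x = 0.050, y = 0.127
  n-hexane: x = 0.154, y = 0.348
  1-propanol: x = 0.324, y = 0.341
  p-xylene: x = 0.471, y = 0.184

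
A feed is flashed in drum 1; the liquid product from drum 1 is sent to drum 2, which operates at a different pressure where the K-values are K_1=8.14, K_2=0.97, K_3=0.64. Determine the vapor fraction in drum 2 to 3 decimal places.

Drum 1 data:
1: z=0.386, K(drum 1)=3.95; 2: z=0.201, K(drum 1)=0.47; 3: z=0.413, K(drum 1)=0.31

V/F (drum 2) = 0.542

Drum 1:
Material balance + equilibrium reduce to Σ zᵢ(Kᵢ−1)/(1+ψ₁(Kᵢ−1)) = 0.
Check two-phase: ΣzᵢKᵢ = 1.747 > 1 and Σzᵢ/Kᵢ = 1.858 > 1, so g(0) = 0.747 > 0 and g(1) = -0.858 < 0.
Iterate (Newton) starting at ψ₁ = 0.61:
  ψ₁ = 0.610: g = -0.2428, g' = -1.138 → ψ₁ = 0.397
  ψ₁ = 0.397: g = -0.0026, g' = -1.176 → ψ₁ = 0.395
Converged at ψ₁ = 0.395.
Drum-1 compositions:
  1: x = 0.178, y = 0.705
  2: x = 0.254, y = 0.119
  3: x = 0.567, y = 0.176
Drum-2 feed = drum-1 liquid: z₂ = (0.1784, 0.2541, 0.5675).
Drum 2:
Let ψ₂ = V/F and solve Σ zᵢ(Kᵢ−1)/(1+ψ₂(Kᵢ−1)) = 0.
Check two-phase: ΣzᵢKᵢ = 2.062 > 1 and Σzᵢ/Kᵢ = 1.171 > 1, so g(0) = 1.062 > 0 and g(1) = -0.171 < 0.
Newton iteration, ψ₂⁰ = 0.57:
  ψ₂ = 0.570: g = -0.0136, g' = -0.470 → ψ₂ = 0.541
  ψ₂ = 0.541: g = 0.0004, g' = -0.498 → ψ₂ = 0.542
Converged at ψ₂ = 0.542.
  1: x = 0.037, y = 0.298
  2: x = 0.258, y = 0.251
  3: x = 0.705, y = 0.451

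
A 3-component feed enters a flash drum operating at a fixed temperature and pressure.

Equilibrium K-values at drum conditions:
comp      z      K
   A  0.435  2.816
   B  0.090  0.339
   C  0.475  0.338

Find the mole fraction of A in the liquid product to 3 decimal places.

Iterate (Newton) starting at V/F = 0.64:
  V/F = 0.640: g = -0.2834, g' = -1.052 → V/F = 0.371
  V/F = 0.371: g = -0.0232, g' = -0.947 → V/F = 0.346
Converged at V/F = 0.346.
Compositions from xᵢ = zᵢ/(1+V/F(Kᵢ−1)), yᵢ = Kᵢxᵢ:
  A: x = 0.267, y = 0.752
  B: x = 0.117, y = 0.040
  C: x = 0.616, y = 0.208

x_A = 0.267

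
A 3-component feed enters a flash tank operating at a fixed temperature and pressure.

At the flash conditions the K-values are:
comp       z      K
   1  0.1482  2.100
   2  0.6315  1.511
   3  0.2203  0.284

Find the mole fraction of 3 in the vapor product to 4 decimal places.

Iterate (Newton) starting at V/F = 0.5:
  V/F = 0.5000: g = 0.11651, g' = -0.4533 → V/F = 0.7570
  V/F = 0.7570: g = -0.02280, g' = -0.6776 → V/F = 0.7234
  V/F = 0.7234: g = -0.00083, g' = -0.6295 → V/F = 0.7221
Converged at V/F = 0.7221.
Compositions from xᵢ = zᵢ/(1+V/F(Kᵢ−1)), yᵢ = Kᵢxᵢ:
  1: x = 0.0826, y = 0.1735
  2: x = 0.4613, y = 0.6970
  3: x = 0.4561, y = 0.1295

y_3 = 0.1295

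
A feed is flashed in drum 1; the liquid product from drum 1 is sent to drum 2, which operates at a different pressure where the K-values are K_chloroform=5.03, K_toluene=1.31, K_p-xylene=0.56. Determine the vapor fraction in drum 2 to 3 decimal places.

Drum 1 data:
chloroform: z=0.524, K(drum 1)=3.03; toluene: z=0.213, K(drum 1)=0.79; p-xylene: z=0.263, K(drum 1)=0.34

V/F (drum 2) = 0.563

Drum 1:
Iterate (Newton) starting at ψ₁ = 0.46:
  ψ₁ = 0.460: g = 0.2513, g' = -0.825 → ψ₁ = 0.765
  ψ₁ = 0.765: g = 0.0131, g' = -0.812 → ψ₁ = 0.781
Converged at ψ₁ = 0.781.
Drum-1 compositions:
  chloroform: x = 0.203, y = 0.614
  toluene: x = 0.255, y = 0.201
  p-xylene: x = 0.543, y = 0.184
Drum-2 feed = drum-1 liquid: z₂ = (0.2027, 0.2548, 0.5425).
Drum 2:
Let ψ₂ = V/F and solve Σ zᵢ(Kᵢ−1)/(1+ψ₂(Kᵢ−1)) = 0.
g(0) = ΣzᵢKᵢ − 1 = 0.657 and g(1) = 1 − Σzᵢ/Kᵢ = -0.204, so a root lies in (0, 1).
Newton iteration, ψ₂⁰ = 0.5:
  ψ₂ = 0.500: g = 0.0333, g' = -0.553 → ψ₂ = 0.560
  ψ₂ = 0.560: g = 0.0013, g' = -0.513 → ψ₂ = 0.563
Converged at ψ₂ = 0.563.
  chloroform: x = 0.062, y = 0.312
  toluene: x = 0.217, y = 0.284
  p-xylene: x = 0.721, y = 0.404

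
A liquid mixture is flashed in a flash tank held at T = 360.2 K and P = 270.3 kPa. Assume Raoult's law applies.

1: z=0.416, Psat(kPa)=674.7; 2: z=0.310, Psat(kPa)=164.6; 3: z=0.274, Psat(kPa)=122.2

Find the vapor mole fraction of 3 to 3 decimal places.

y_3 = 0.170

Raoult's law: Kᵢ = Pᵢˢᵃᵗ/P = Pᵢˢᵃᵗ/270.3.
  K_1 = 674.7/270.3 = 2.49612, K_2 = 164.6/270.3 = 0.60895, K_3 = 122.2/270.3 = 0.45209
Material balance + equilibrium reduce to Σ zᵢ(Kᵢ−1)/(1+β(Kᵢ−1)) = 0.
g(0) = ΣzᵢKᵢ − 1 = 0.351 and g(1) = 1 − Σzᵢ/Kᵢ = -0.282, so a root lies in (0, 1).
Iterate (Newton) starting at β = 0.59:
  β = 0.590: g = -0.0488, g' = -0.522 → β = 0.497
Converged at β = 0.497.
Compositions from xᵢ = zᵢ/(1+β(Kᵢ−1)), yᵢ = Kᵢxᵢ:
  1: x = 0.239, y = 0.595
  2: x = 0.385, y = 0.234
  3: x = 0.377, y = 0.170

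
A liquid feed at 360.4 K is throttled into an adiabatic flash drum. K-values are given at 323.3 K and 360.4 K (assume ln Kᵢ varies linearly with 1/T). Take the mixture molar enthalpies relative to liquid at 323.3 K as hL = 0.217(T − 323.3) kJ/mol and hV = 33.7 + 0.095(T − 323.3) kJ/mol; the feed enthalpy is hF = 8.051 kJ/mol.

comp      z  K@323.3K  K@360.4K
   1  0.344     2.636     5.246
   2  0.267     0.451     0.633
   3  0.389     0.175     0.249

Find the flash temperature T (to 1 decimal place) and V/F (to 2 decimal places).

T = 331.9 K, V/F = 0.19

Adiabatic flash: solve Rachford–Rice at each trial T, then check hF = ψ·hV(T) + (1−ψ)·hL(T).
  T = 323.3 K: K = (2.636, 0.451, 0.175), RR gives ψ = 0.081, H_out = 2.718 kJ/mol
  T = 360.4 K: K = (5.246, 0.633, 0.249), RR gives ψ = 0.407, H_out = 19.913 kJ/mol
  T = 341.9 K: K = (3.792, 0.539, 0.211), RR gives ψ = 0.283, H_out = 12.929 kJ/mol
  T = 332.6 K: K = (3.178, 0.495, 0.193), RR gives ψ = 0.198, H_out = 8.456 kJ/mol
  T = 328.0 K: K = (2.901, 0.473, 0.184), RR gives ψ = 0.145, H_out = 5.826 kJ/mol
  T = 330.3 K: K = (3.037, 0.484, 0.188), RR gives ψ = 0.172, H_out = 7.184 kJ/mol
Linear interpolation between T = 330.3 (H_out = 7.184) and T = 332.6 (H_out = 8.456) on hF = 8.051 gives T ≈ 331.9 K, at which ψ = 0.19.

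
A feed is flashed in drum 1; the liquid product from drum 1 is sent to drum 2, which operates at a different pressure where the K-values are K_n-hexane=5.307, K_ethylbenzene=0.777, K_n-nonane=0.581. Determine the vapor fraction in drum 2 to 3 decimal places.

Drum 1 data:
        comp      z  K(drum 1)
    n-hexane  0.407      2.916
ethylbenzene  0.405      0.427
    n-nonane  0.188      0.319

V/F (drum 2) = 0.643

Drum 1:
Material balance + equilibrium reduce to Σ zᵢ(Kᵢ−1)/(1+ψ₁(Kᵢ−1)) = 0.
Check two-phase: ΣzᵢKᵢ = 1.420 > 1 and Σzᵢ/Kᵢ = 1.677 > 1, so g(0) = 0.420 > 0 and g(1) = -0.677 < 0.
Newton–Raphson from ψ₁ = 0.65:
  ψ₁ = 0.650: g = -0.2522, g' = -0.915 → ψ₁ = 0.374
  ψ₁ = 0.374: g = -0.0131, g' = -0.879 → ψ₁ = 0.359
Converged at ψ₁ = 0.359.
Drum-1 compositions:
  n-hexane: x = 0.241, y = 0.703
  ethylbenzene: x = 0.510, y = 0.218
  n-nonane: x = 0.249, y = 0.079
Drum-2 feed = drum-1 liquid: z₂ = (0.2410, 0.5101, 0.2489).
Drum 2:
Let ψ₂ = V/F and solve Σ zᵢ(Kᵢ−1)/(1+ψ₂(Kᵢ−1)) = 0.
g(0) = ΣzᵢKᵢ − 1 = 0.820 and g(1) = 1 − Σzᵢ/Kᵢ = -0.130, so a root lies in (0, 1).
Iterate (Newton) starting at ψ₂ = 0.49:
  ψ₂ = 0.490: g = 0.0748, g' = -0.563 → ψ₂ = 0.623
  ψ₂ = 0.623: g = 0.0087, g' = -0.444 → ψ₂ = 0.642
  ψ₂ = 0.642: g = 0.0001, g' = -0.432 → ψ₂ = 0.643
Converged at ψ₂ = 0.643.
  n-hexane: x = 0.064, y = 0.339
  ethylbenzene: x = 0.595, y = 0.463
  n-nonane: x = 0.341, y = 0.198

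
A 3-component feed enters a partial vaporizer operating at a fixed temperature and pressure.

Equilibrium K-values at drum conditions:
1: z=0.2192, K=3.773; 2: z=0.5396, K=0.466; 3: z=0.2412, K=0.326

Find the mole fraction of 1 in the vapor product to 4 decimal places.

Material balance + equilibrium reduce to Σ zᵢ(Kᵢ−1)/(1+ψ(Kᵢ−1)) = 0.
Check two-phase: ΣzᵢKᵢ = 1.1571 > 1 and Σzᵢ/Kᵢ = 1.9559 > 1, so g(0) = 0.1571 > 0 and g(1) = -0.9559 < 0.
Newton iteration, ψ⁰ = 0.51:
  ψ = 0.5100: g = -0.39194, g' = -0.8342 → ψ = 0.0402
  ψ = 0.0402: g = 0.08536, g' = -1.6410 → ψ = 0.0922
  ψ = 0.0922: g = 0.00769, g' = -1.3639 → ψ = 0.0978
  ψ = 0.0978: g = 0.00007, g' = -1.3399 → ψ = 0.0979
Converged at ψ = 0.0979.
Compositions from xᵢ = zᵢ/(1+ψ(Kᵢ−1)), yᵢ = Kᵢxᵢ:
  1: x = 0.1724, y = 0.6505
  2: x = 0.5694, y = 0.2653
  3: x = 0.2582, y = 0.0842

y_1 = 0.6505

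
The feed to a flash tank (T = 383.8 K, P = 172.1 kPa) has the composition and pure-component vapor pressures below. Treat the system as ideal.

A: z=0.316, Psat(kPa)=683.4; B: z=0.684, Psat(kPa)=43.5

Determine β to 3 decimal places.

Raoult's law: Kᵢ = Pᵢˢᵃᵗ/P = Pᵢˢᵃᵗ/172.1.
  K_A = 683.4/172.1 = 3.97095, K_B = 43.5/172.1 = 0.25276
Material balance + equilibrium reduce to Σ zᵢ(Kᵢ−1)/(1+β(Kᵢ−1)) = 0.
Feasibility: ΣzᵢKᵢ = 1.428, Σzᵢ/Kᵢ = 2.786 — both > 1, two phases present.
Newton–Raphson from β = 0.5:
  β = 0.500: g = -0.4383, g' = -1.425 → β = 0.192
  β = 0.192: g = 0.0004, g' = -1.650 → β = 0.193
Converged at β = 0.193.

β = 0.193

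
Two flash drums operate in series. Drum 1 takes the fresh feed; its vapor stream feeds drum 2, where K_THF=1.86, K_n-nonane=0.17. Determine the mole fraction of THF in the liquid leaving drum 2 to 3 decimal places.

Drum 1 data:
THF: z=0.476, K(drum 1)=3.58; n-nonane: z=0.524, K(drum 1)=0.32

Drum 1:
Newton–Raphson from ψ₁ = 0.52:
  ψ₁ = 0.520: g = -0.0268, g' = -1.158 → ψ₁ = 0.497
Converged at ψ₁ = 0.497.
Drum-1 compositions:
  THF: x = 0.209, y = 0.747
  n-nonane: x = 0.791, y = 0.253
Drum-2 feed = drum-1 vapor: z₂ = (0.7467, 0.2533).
Drum 2:
Let ψ₂ = V/F and solve Σ zᵢ(Kᵢ−1)/(1+ψ₂(Kᵢ−1)) = 0.
g(0) = ΣzᵢKᵢ − 1 = 0.432 and g(1) = 1 − Σzᵢ/Kᵢ = -0.891, so a root lies in (0, 1).
Binary case is linear: z₁(K₁−1)(1+ψ₂(K₂−1)) + z₂(K₂−1)(1+ψ₂(K₁−1)) = 0
⇒ ψ₂ = [z₁(K₁−1)+z₂(K₂−1)] / [−(K₁−1)(K₂−1)] = 0.4320/0.7138 = 0.605
  THF: x = 0.491, y = 0.913
  n-nonane: x = 0.509, y = 0.087

x_THF (drum 2) = 0.491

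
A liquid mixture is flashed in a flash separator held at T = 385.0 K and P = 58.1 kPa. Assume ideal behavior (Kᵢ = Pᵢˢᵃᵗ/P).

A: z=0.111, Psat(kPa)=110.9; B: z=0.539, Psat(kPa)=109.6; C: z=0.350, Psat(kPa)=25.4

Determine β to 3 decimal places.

β = 0.762

Raoult's law: Kᵢ = Pᵢˢᵃᵗ/P = Pᵢˢᵃᵗ/58.1.
  K_A = 110.9/58.1 = 1.90878, K_B = 109.6/58.1 = 1.88640, K_C = 25.4/58.1 = 0.43718
Let β = V/F and solve Σ zᵢ(Kᵢ−1)/(1+β(Kᵢ−1)) = 0.
Check two-phase: ΣzᵢKᵢ = 1.382 > 1 and Σzᵢ/Kᵢ = 1.144 > 1, so g(0) = 0.382 > 0 and g(1) = -0.144 < 0.
Iterate (Newton) starting at β = 0.46:
  β = 0.460: g = 0.1447, g' = -0.461 → β = 0.774
  β = 0.774: g = -0.0064, g' = -0.529 → β = 0.762
Converged at β = 0.762.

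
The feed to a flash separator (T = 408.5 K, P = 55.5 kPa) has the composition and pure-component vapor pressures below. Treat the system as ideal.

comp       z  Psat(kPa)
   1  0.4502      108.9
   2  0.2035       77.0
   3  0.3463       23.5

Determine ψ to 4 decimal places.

ψ = 0.6713

Raoult's law: Kᵢ = Pᵢˢᵃᵗ/P = Pᵢˢᵃᵗ/55.5.
  K_1 = 108.9/55.5 = 1.962162, K_2 = 77.0/55.5 = 1.387387, K_3 = 23.5/55.5 = 0.423423
Let ψ = V/F and solve Σ zᵢ(Kᵢ−1)/(1+ψ(Kᵢ−1)) = 0.
Feasibility: ΣzᵢKᵢ = 1.3123, Σzᵢ/Kᵢ = 1.1940 — both > 1, two phases present.
Iterate (Newton) starting at ψ = 0.38:
  ψ = 0.3800: g = 0.13022, g' = -0.4355 → ψ = 0.6790
  ψ = 0.6790: g = -0.00373, g' = -0.4825 → ψ = 0.6713
Converged at ψ = 0.6713.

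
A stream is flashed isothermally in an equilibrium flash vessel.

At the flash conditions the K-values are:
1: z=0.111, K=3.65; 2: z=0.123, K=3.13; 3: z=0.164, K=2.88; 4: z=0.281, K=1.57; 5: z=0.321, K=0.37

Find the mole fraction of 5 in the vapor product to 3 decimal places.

y_5 = 0.246

Material balance + equilibrium reduce to Σ zᵢ(Kᵢ−1)/(1+V/F(Kᵢ−1)) = 0.
Feasibility: ΣzᵢKᵢ = 1.822, Σzᵢ/Kᵢ = 1.173 — both > 1, two phases present.
Newton iteration, V/F⁰ = 0.5:
  V/F = 0.500: g = 0.2417, g' = -0.756 → V/F = 0.820
Converged at V/F = 0.820.
Compositions from xᵢ = zᵢ/(1+V/F(Kᵢ−1)), yᵢ = Kᵢxᵢ:
  1: x = 0.035, y = 0.128
  2: x = 0.045, y = 0.140
  3: x = 0.065, y = 0.186
  4: x = 0.191, y = 0.301
  5: x = 0.664, y = 0.246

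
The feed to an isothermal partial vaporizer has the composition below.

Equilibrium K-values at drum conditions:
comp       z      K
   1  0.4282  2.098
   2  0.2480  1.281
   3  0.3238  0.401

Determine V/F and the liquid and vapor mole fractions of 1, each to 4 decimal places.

V/F = 0.6809, x_1 = 0.2450, y_1 = 0.5141

Iterate (Newton) starting at V/F = 0.49:
  V/F = 0.4900: g = 0.09241, g' = -0.4661 → V/F = 0.6883
  V/F = 0.6883: g = -0.00382, g' = -0.5176 → V/F = 0.6809
Converged at V/F = 0.6809.
Compositions from xᵢ = zᵢ/(1+V/F(Kᵢ−1)), yᵢ = Kᵢxᵢ:
  1: x = 0.2450, y = 0.5141
  2: x = 0.2082, y = 0.2667
  3: x = 0.5468, y = 0.2193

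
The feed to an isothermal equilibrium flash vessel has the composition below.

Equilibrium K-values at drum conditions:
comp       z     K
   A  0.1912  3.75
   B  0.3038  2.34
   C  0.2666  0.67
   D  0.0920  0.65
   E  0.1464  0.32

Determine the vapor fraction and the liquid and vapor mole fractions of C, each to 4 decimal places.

Rachford–Rice: g(ψ) = Σ zᵢ(Kᵢ−1)/(1+ψ(Kᵢ−1)) = 0.
Feasibility: ΣzᵢKᵢ = 1.7132, Σzᵢ/Kᵢ = 1.1778 — both > 1, two phases present.
Newton iteration, ψ⁰ = 0.5:
  ψ = 0.5000: g = 0.16993, g' = -0.6655 → ψ = 0.7553
  ψ = 0.7553: g = 0.00756, g' = -0.6459 → ψ = 0.7670
Converged at ψ = 0.7670.
Compositions from xᵢ = zᵢ/(1+ψ(Kᵢ−1)), yᵢ = Kᵢxᵢ:
  A: x = 0.0615, y = 0.2306
  B: x = 0.1498, y = 0.3506
  C: x = 0.3569, y = 0.2392
  D: x = 0.1258, y = 0.0817
  E: x = 0.3060, y = 0.0979

ψ = 0.7670, x_C = 0.3569, y_C = 0.2392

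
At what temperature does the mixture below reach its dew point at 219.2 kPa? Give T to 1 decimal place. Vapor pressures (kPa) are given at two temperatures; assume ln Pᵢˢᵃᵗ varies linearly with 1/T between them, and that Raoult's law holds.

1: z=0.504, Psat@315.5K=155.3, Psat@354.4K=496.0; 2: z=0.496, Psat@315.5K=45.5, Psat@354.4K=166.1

T = 349.9 K

Dew-point temperature: Σzᵢ·P/Pᵢˢᵃᵗ(T) = 1. Interpolate ln Pᵢˢᵃᵗ = aᵢ + bᵢ/T.
  T = 315.5 K: ΣzᵢP/Pᵢˢᵃᵗ = 3.1009
  T = 354.4 K: ΣzᵢP/Pᵢˢᵃᵗ = 0.8773
  T = 334.9 K: ΣzᵢP/Pᵢˢᵃᵗ = 1.5919
  T = 344.6 K: ΣzᵢP/Pᵢˢᵃᵗ = 1.1735
  T = 349.5 K: ΣzᵢP/Pᵢˢᵃᵗ = 1.0126
  T = 351.9 K: ΣzᵢP/Pᵢˢᵃᵗ = 0.9434
Interpolating between 349.5 K and 351.9 K gives T ≈ 349.9 K.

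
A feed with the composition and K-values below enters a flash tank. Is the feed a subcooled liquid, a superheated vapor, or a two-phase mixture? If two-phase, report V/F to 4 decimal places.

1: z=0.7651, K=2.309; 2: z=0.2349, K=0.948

superheated vapor

ΣzᵢKᵢ = 1.9893; Σzᵢ/Kᵢ = 0.5791.
Since Σzᵢ/Kᵢ < 1 the mixture is above its dew point — single vapor phase.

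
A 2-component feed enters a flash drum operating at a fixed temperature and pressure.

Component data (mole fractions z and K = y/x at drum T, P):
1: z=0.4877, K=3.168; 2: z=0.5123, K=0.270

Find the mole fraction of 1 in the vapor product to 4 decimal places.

Material balance + equilibrium reduce to Σ zᵢ(Kᵢ−1)/(1+β(Kᵢ−1)) = 0.
g(0) = ΣzᵢKᵢ − 1 = 0.6834 and g(1) = 1 − Σzᵢ/Kᵢ = -1.0514, so a root lies in (0, 1).
Binary case is linear: z₁(K₁−1)(1+β(K₂−1)) + z₂(K₂−1)(1+β(K₁−1)) = 0
⇒ β = [z₁(K₁−1)+z₂(K₂−1)] / [−(K₁−1)(K₂−1)] = 0.68335/1.58264 = 0.4318
Compositions from xᵢ = zᵢ/(1+β(Kᵢ−1)), yᵢ = Kᵢxᵢ:
  1: x = 0.2519, y = 0.7980
  2: x = 0.7481, y = 0.2020

y_1 = 0.7980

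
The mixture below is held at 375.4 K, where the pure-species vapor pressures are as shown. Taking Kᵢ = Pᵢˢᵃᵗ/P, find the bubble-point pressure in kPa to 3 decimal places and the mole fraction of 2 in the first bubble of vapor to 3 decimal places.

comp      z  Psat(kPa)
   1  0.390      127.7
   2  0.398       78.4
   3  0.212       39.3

Pbub = 89.338 kPa, y_2 = 0.349

At the bubble point ψ → 0, so ΣzᵢKᵢ = 1 with Kᵢ = Pᵢˢᵃᵗ/P ⇒ P = ΣzᵢPᵢˢᵃᵗ.
P = 0.390·127.7 + 0.398·78.4 + 0.212·39.3 = 89.338 kPa
yᵢ = zᵢPᵢˢᵃᵗ/P ⇒ y_2 = 0.398·78.4/89.338 = 0.349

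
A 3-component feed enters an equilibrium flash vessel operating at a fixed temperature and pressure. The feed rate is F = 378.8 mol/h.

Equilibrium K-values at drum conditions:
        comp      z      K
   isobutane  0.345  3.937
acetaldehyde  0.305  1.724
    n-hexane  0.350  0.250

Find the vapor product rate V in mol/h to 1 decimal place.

V = 241.8 mol/h

Let ψ = V/F and solve Σ zᵢ(Kᵢ−1)/(1+ψ(Kᵢ−1)) = 0.
Check two-phase: ΣzᵢKᵢ = 1.972 > 1 and Σzᵢ/Kᵢ = 1.665 > 1, so g(0) = 0.972 > 0 and g(1) = -0.665 < 0.
Newton iteration, ψ⁰ = 0.5:
  ψ = 0.500: g = 0.1526, g' = -1.079 → ψ = 0.641
  ψ = 0.641: g = -0.0038, g' = -1.164 → ψ = 0.638
Converged at ψ = 0.638.
Then V = ψ·F = 0.6382·378.8 = 241.8 mol/h and L = F − V = 137.0 mol/h.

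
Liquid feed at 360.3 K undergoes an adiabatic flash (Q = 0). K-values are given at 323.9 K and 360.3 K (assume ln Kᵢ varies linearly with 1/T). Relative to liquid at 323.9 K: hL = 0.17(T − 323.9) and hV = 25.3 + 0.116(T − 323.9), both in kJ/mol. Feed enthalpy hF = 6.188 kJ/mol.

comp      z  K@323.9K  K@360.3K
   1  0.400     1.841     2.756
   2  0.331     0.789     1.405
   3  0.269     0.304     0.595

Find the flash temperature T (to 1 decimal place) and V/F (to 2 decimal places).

T = 325.1 K, V/F = 0.24

Adiabatic flash: solve Rachford–Rice at each trial T, then check hF = ψ·hV(T) + (1−ψ)·hL(T).
  T = 323.9 K: K = (1.841, 0.789, 0.304), RR gives ψ = 0.194, H_out = 4.905 kJ/mol
  T = 360.3 K: K = (2.756, 1.405, 0.595), RR gives ψ = 1.000, H_out = 29.522 kJ/mol
  T = 342.1 K: K = (2.277, 1.069, 0.433), RR gives ψ = 0.789, H_out = 22.286 kJ/mol
  T = 333.0 K: K = (2.053, 0.922, 0.365), RR gives ψ = 0.497, H_out = 13.874 kJ/mol
  T = 328.4 K: K = (1.945, 0.853, 0.333), RR gives ψ = 0.347, H_out = 9.454 kJ/mol
  T = 326.1 K: K = (1.891, 0.820, 0.318), RR gives ψ = 0.270, H_out = 7.163 kJ/mol
  T = 325.0 K: K = (1.866, 0.804, 0.311), RR gives ψ = 0.232, H_out = 6.043 kJ/mol
Linear interpolation between T = 325.0 (H_out = 6.043) and T = 326.1 (H_out = 7.163) on hF = 6.188 gives T ≈ 325.1 K, at which ψ = 0.24.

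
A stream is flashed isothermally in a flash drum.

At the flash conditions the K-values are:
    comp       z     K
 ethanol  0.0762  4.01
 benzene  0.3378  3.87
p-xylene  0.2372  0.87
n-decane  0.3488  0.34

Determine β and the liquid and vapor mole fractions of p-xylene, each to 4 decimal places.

β = 0.6264, x_p-xylene = 0.2582, y_p-xylene = 0.2247

Let β = V/F and solve Σ zᵢ(Kᵢ−1)/(1+β(Kᵢ−1)) = 0.
Check two-phase: ΣzᵢKᵢ = 1.9378 > 1 and Σzᵢ/Kᵢ = 1.4048 > 1, so g(0) = 0.9378 > 0 and g(1) = -0.4048 < 0.
Iterate (Newton) starting at β = 0.5:
  β = 0.5000: g = 0.11313, g' = -0.9223 → β = 0.6227
  β = 0.6227: g = 0.00329, g' = -0.8844 → β = 0.6264
Converged at β = 0.6264.
Compositions from xᵢ = zᵢ/(1+β(Kᵢ−1)), yᵢ = Kᵢxᵢ:
  ethanol: x = 0.0264, y = 0.1059
  benzene: x = 0.1207, y = 0.4673
  p-xylene: x = 0.2582, y = 0.2247
  n-decane: x = 0.5946, y = 0.2022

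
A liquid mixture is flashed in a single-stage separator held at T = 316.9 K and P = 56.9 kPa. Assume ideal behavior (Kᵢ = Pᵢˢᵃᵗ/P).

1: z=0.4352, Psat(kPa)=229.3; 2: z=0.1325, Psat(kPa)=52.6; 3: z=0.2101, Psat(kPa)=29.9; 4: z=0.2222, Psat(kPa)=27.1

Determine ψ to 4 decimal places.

Raoult's law: Kᵢ = Pᵢˢᵃᵗ/P = Pᵢˢᵃᵗ/56.9.
  K_1 = 229.3/56.9 = 4.029877, K_2 = 52.6/56.9 = 0.924429, K_3 = 29.9/56.9 = 0.525483, K_4 = 27.1/56.9 = 0.476274
Rachford–Rice: g(ψ) = Σ zᵢ(Kᵢ−1)/(1+ψ(Kᵢ−1)) = 0.
g(0) = ΣzᵢKᵢ − 1 = 1.0925 and g(1) = 1 − Σzᵢ/Kᵢ = -0.1177, so a root lies in (0, 1).
Newton iteration, ψ⁰ = 0.67:
  ψ = 0.6700: g = 0.09919, g' = -0.6823 → ψ = 0.8154
  ψ = 0.8154: g = 0.00357, g' = -0.6441 → ψ = 0.8209
Converged at ψ = 0.8209.

ψ = 0.8209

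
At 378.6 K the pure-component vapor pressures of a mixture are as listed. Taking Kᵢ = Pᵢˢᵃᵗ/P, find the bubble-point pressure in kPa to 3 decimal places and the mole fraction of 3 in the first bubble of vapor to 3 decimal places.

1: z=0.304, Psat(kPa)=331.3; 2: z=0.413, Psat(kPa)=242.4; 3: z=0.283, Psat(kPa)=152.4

At the bubble point ψ → 0, so ΣzᵢKᵢ = 1 with Kᵢ = Pᵢˢᵃᵗ/P ⇒ P = ΣzᵢPᵢˢᵃᵗ.
P = 0.304·331.3 + 0.413·242.4 + 0.283·152.4 = 243.956 kPa
yᵢ = zᵢPᵢˢᵃᵗ/P ⇒ y_3 = 0.283·152.4/243.956 = 0.177

Pbub = 243.956 kPa, y_3 = 0.177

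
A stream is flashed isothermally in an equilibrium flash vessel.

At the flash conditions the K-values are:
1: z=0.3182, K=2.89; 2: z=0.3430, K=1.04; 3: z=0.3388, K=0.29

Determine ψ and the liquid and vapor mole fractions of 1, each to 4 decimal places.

ψ = 0.4286, x_1 = 0.1758, y_1 = 0.5081

Material balance + equilibrium reduce to Σ zᵢ(Kᵢ−1)/(1+ψ(Kᵢ−1)) = 0.
g(0) = ΣzᵢKᵢ − 1 = 0.3746 and g(1) = 1 − Σzᵢ/Kᵢ = -0.6082, so a root lies in (0, 1).
Newton iteration, ψ⁰ = 0.5:
  ψ = 0.5000: g = -0.05029, g' = -0.7115 → ψ = 0.4293
  ψ = 0.4293: g = -0.00053, g' = -0.7003 → ψ = 0.4286
Converged at ψ = 0.4286.
Compositions from xᵢ = zᵢ/(1+ψ(Kᵢ−1)), yᵢ = Kᵢxᵢ:
  1: x = 0.1758, y = 0.5081
  2: x = 0.3372, y = 0.3507
  3: x = 0.4870, y = 0.1412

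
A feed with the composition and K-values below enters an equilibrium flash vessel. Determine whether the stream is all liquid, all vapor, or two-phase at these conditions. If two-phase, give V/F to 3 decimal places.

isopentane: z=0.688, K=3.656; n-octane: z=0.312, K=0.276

ΣzᵢKᵢ = 2.601; Σzᵢ/Kᵢ = 1.319.
Both exceed 1, so a two-phase solution exists.
Rachford–Rice: g(ψ) = Σ zᵢ(Kᵢ−1)/(1+ψ(Kᵢ−1)) = 0.
Iterate (Newton) starting at ψ = 0.5:
  ψ = 0.500: g = 0.4309, g' = -1.297 → ψ = 0.832
  ψ = 0.832: g = 0.0010, g' = -1.506 → ψ = 0.833
Converged at ψ = 0.833.

two-phase, V/F = 0.833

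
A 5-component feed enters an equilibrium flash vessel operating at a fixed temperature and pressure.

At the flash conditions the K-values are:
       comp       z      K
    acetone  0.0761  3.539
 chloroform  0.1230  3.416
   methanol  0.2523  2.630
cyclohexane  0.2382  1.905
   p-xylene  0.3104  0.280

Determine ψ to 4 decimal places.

ψ = 0.7498

Let ψ = V/F and solve Σ zᵢ(Kᵢ−1)/(1+ψ(Kᵢ−1)) = 0.
Check two-phase: ΣzᵢKᵢ = 1.8937 > 1 and Σzᵢ/Kᵢ = 1.3871 > 1, so g(0) = 0.8937 > 0 and g(1) = -0.3871 < 0.
Newton–Raphson from ψ = 0.5:
  ψ = 0.5000: g = 0.24552, g' = -0.9313 → ψ = 0.7636
  ψ = 0.7636: g = -0.01555, g' = -1.1407 → ψ = 0.7500
  ψ = 0.7500: g = -0.00018, g' = -1.1143 → ψ = 0.7498
Converged at ψ = 0.7498.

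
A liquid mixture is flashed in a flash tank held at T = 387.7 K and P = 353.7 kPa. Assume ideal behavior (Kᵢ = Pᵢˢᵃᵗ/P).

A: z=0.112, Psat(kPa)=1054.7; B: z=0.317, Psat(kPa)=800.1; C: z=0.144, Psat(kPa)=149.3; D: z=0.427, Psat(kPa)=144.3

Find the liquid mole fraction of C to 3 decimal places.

x_C = 0.178

Raoult's law: Kᵢ = Pᵢˢᵃᵗ/P = Pᵢˢᵃᵗ/353.7.
  K_A = 1054.7/353.7 = 2.98191, K_B = 800.1/353.7 = 2.26209, K_C = 149.3/353.7 = 0.42211, K_D = 144.3/353.7 = 0.40797
Rachford–Rice: g(ψ) = Σ zᵢ(Kᵢ−1)/(1+ψ(Kᵢ−1)) = 0.
g(0) = ΣzᵢKᵢ − 1 = 0.286 and g(1) = 1 − Σzᵢ/Kᵢ = -0.565, so a root lies in (0, 1).
Iterate (Newton) starting at ψ = 0.42:
  ψ = 0.420: g = -0.0637, g' = -0.696 → ψ = 0.328
  ψ = 0.328: g = 0.0008, g' = -0.718 → ψ = 0.330
Converged at ψ = 0.330.
Compositions from xᵢ = zᵢ/(1+ψ(Kᵢ−1)), yᵢ = Kᵢxᵢ:
  A: x = 0.068, y = 0.202
  B: x = 0.224, y = 0.506
  C: x = 0.178, y = 0.075
  D: x = 0.530, y = 0.216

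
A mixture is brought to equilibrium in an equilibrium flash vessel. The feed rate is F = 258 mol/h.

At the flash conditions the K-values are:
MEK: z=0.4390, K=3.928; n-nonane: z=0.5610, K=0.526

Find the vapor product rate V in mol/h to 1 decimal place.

Binary case is linear: z₁(K₁−1)(1+ψ(K₂−1)) + z₂(K₂−1)(1+ψ(K₁−1)) = 0
⇒ ψ = [z₁(K₁−1)+z₂(K₂−1)] / [−(K₁−1)(K₂−1)] = 1.01948/1.38787 = 0.7346
Then V = ψ·F = 0.7346·258 = 189.5 mol/h and L = F − V = 68.5 mol/h.

V = 189.5 mol/h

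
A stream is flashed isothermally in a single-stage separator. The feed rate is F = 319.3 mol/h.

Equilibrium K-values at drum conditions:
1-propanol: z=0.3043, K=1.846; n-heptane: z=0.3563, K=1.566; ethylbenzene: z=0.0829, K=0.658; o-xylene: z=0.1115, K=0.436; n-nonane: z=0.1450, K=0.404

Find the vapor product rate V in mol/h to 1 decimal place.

V = 236.2 mol/h

Material balance + equilibrium reduce to Σ zᵢ(Kᵢ−1)/(1+V/F(Kᵢ−1)) = 0.
g(0) = ΣzᵢKᵢ − 1 = 0.2814 and g(1) = 1 − Σzᵢ/Kᵢ = -0.1330, so a root lies in (0, 1).
Newton–Raphson from V/F = 0.5:
  V/F = 0.5000: g = 0.09320, g' = -0.3643 → V/F = 0.7558
  V/F = 0.7558: g = -0.00684, g' = -0.4330 → V/F = 0.7400
  V/F = 0.7400: g = -0.00006, g' = -0.4258 → V/F = 0.7399
Converged at V/F = 0.7399.
Then V = V/F·F = 0.7399·319.3 = 236.2 mol/h and L = F − V = 83.1 mol/h.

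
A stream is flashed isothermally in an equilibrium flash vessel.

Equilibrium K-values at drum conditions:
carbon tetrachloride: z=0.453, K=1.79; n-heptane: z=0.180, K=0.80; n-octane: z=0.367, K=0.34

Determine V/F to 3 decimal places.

V/F = 0.183

Newton iteration, V/F⁰ = 0.38:
  V/F = 0.380: g = -0.0870, g' = -0.460 → V/F = 0.191
  V/F = 0.191: g = -0.0036, g' = -0.431 → V/F = 0.183
Converged at V/F = 0.183.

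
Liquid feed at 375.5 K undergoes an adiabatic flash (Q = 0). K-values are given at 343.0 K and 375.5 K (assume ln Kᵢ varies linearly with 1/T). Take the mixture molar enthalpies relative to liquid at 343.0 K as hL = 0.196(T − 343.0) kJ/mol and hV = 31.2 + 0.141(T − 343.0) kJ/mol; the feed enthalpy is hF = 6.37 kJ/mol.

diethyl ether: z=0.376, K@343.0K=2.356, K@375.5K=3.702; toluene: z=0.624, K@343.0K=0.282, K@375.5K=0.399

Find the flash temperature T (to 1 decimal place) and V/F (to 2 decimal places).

Adiabatic flash: solve Rachford–Rice at each trial T, then check hF = ψ·hV(T) + (1−ψ)·hL(T).
  T = 343.0 K: K = (2.356, 0.282), RR gives ψ = 0.063, H_out = 1.981 kJ/mol
  T = 375.5 K: K = (3.702, 0.399), RR gives ψ = 0.395, H_out = 17.979 kJ/mol
  T = 359.2 K: K = (2.982, 0.338), RR gives ψ = 0.253, H_out = 10.843 kJ/mol
  T = 351.1 K: K = (2.658, 0.309), RR gives ψ = 0.168, H_out = 6.753 kJ/mol
  T = 347.1 K: K = (2.506, 0.296), RR gives ψ = 0.119, H_out = 4.504 kJ/mol
  T = 349.1 K: K = (2.581, 0.302), RR gives ψ = 0.144, H_out = 5.652 kJ/mol
Linear interpolation between T = 349.1 (H_out = 5.652) and T = 351.1 (H_out = 6.753) on hF = 6.37 gives T ≈ 350.4 K, at which ψ = 0.16.

T = 350.4 K, V/F = 0.16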